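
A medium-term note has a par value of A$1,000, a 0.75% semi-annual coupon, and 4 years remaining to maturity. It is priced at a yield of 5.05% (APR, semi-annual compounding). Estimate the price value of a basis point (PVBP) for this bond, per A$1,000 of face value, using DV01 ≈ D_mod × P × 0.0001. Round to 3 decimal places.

A$0.325

Periodic yield y = 0.02525.
  t   CF        PV=CF/(1+0.02525)^t    t·PV
  1         3.75         3.6576         3.6576
  2         3.75         3.5676         7.1351
  3         3.75         3.4797        10.4391
  4         3.75         3.3940        13.5760
  5         3.75         3.3104        16.5521
  6         3.75         3.2289        19.3733
  7         3.75         3.1494        22.0455
  8     1,003.75       822.2187     6,577.7494
  Σ                    846.0062     6,670.5282
P = 846.0062; D_Mac = 7.88473 half-year periods = 3.94236 yrs; D_mod = 3.84527 yrs.
DV01 ≈ 3.84527 × 846.0062 × 0.0001 = 0.325312.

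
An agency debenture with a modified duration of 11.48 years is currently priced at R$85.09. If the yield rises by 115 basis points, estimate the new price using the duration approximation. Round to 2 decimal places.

Duration approximation: ΔP/P ≈ -D_mod · Δy = -11.48 × (+0.0115) = -0.132020.
New price ≈ 85.09 × (1 - 0.132020) = 73.8564182.

R$73.86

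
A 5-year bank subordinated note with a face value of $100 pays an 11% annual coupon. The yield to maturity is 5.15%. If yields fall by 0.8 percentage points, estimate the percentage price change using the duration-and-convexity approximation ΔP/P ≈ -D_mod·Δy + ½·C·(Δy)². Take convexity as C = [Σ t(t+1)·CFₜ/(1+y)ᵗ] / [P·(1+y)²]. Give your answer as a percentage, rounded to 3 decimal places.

+3.267%

With y = 0.0515:
  t   CF        PV=CF/(1+0.0515)^t    t·PV        t(t+1)·PV
  1        11.00        10.4612        10.4612          20.9225
  2        11.00         9.9489        19.8978          59.6933
  3        11.00         9.4616        28.3848         113.5393
  4        11.00         8.9982        35.9928         179.9640
  5       111.00        86.3528       431.7642       2,590.5850
  Σ                    125.2228       526.5008       2,964.7040
P = 125.2228; D_Mac = 4.20451 yrs; D_mod = 3.99859 yrs; C = 21.41310.
Duration effect: -3.99859 × (-0.008) = +0.031989
Convexity effect: 0.5 × 21.41310 × (-0.008)² = +0.0006852
ΔP/P ≈ +0.031989 + 0.0006852 = +0.032674 = +3.2674%.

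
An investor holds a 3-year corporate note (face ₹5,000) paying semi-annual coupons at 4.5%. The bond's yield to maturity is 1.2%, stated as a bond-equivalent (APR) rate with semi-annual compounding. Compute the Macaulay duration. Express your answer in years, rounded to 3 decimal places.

Periodic yield y = 0.006. Discount each cash flow and weight by its period:
  t   CF        PV=CF/(1+0.006)^t    t·PV
  1       112.50       111.8290       111.8290
  2       112.50       111.1621       222.3241
  3       112.50       110.4991       331.4972
  4       112.50       109.8400       439.3601
  5       112.50       109.1849       545.9245
  6     5,112.50     4,932.2540    29,593.5242
  Σ                  5,484.7691    31,244.4591
Price P = Σ PV = 5,484.7691.
Macaulay duration = Σ(t·PV) / P = 31,244.4591 / 5,484.7691 = 5.69659 half-year periods.
In years: 5.69659 / 2 = 2.84829 years.

2.848 years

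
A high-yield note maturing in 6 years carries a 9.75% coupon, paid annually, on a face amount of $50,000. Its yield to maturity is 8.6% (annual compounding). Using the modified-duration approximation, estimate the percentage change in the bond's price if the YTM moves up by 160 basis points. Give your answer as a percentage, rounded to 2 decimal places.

-7.14%

Periodic yield y = 0.086. Modified duration first:
  t   CF        PV=CF/(1+0.086)^t    t·PV
  1     4,875.00     4,488.9503     4,488.9503
  2     4,875.00     4,133.4717     8,266.9434
  3     4,875.00     3,806.1434    11,418.4301
  4     4,875.00     3,504.7361    14,018.9443
  5     4,875.00     3,227.1971    16,135.9856
  6    54,875.00    33,449.9584   200,699.7503
  Σ                 52,610.4569   255,029.0040
P = 52,610.4569; D_Mac = 4.84750 yrs; D_mod = 4.84750/(1+0.086) = 4.46362 yrs.
ΔP/P ≈ -D_mod · Δy = -4.46362 × (+0.016) = -0.071418 = -7.1418%.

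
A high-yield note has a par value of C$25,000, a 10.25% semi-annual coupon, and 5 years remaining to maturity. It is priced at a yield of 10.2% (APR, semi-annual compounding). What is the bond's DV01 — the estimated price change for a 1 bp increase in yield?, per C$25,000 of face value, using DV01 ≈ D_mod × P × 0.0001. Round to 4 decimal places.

C$9.6171

Periodic yield y = 0.051.
  t   CF        PV=CF/(1+0.051)^t    t·PV
  1     1,281.25     1,219.0771     1,219.0771
  2     1,281.25     1,159.9211     2,319.8422
  3     1,281.25     1,103.6357     3,310.9070
  4     1,281.25     1,050.0815     4,200.3261
  5     1,281.25       999.1261     4,995.6304
  6     1,281.25       950.6433     5,703.8597
  7     1,281.25       904.5131     6,331.5918
  8     1,281.25       860.6214     6,884.9713
  9     1,281.25       818.8596     7,369.7362
  10   26,281.25    15,981.5485   159,815.4850
  Σ                 25,048.0273   202,151.4268
P = 25,048.0273; D_Mac = 8.07055 half-year periods = 4.03528 yrs; D_mod = 3.83946 yrs.
DV01 ≈ 3.83946 × 25,048.0273 × 0.0001 = 9.617099.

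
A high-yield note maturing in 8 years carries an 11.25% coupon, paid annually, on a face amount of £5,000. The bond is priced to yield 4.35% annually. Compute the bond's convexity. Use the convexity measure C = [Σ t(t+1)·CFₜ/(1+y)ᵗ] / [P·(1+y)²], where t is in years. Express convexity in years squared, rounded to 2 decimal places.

With y = 0.0435:
  t   CF        PV=CF/(1+0.0435)^t    t·PV        t(t+1)·PV
  1       562.50       539.0513       539.0513       1,078.1025
  2       562.50       516.5800     1,033.1601       3,099.4802
  3       562.50       495.0456     1,485.1367       5,940.5467
  4       562.50       474.4088     1,897.6351       9,488.1755
  5       562.50       454.6323     2,273.1614      13,638.9681
  6       562.50       435.6802     2,614.0811      18,298.5677
  7       562.50       417.5181     2,922.6270      23,381.0160
  8     5,562.50     3,956.6752    31,653.4013     284,880.6117
  Σ                  7,289.5914    44,418.2539     359,805.4685
P = 7,289.5914.
Convexity = Σ t(t+1)·PV / [P·(1+y)²] = 359,805.4685 / (7,289.5914 × 1.088892) = 45.32937.

45.33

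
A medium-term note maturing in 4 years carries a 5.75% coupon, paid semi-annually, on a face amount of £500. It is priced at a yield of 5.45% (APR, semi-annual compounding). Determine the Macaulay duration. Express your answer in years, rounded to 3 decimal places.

Periodic yield y = 0.02725. Discount each cash flow and weight by its period:
  t   CF        PV=CF/(1+0.02725)^t    t·PV
  1       14.375        13.9937        13.9937
  2       14.375        13.6225        27.2449
  3       14.375        13.2611        39.7833
  4       14.375        12.9093        51.6373
  5       14.375        12.5669        62.8343
  6       14.375        12.2335        73.4010
  7       14.375        11.9090        83.3629
  8      514.375       414.8305     3,318.6438
  Σ                    505.3264     3,670.9012
Price P = Σ PV = 505.3264.
Macaulay duration = Σ(t·PV) / P = 3,670.9012 / 505.3264 = 7.26442 half-year periods.
In years: 7.26442 / 2 = 3.63221 years.

3.632 years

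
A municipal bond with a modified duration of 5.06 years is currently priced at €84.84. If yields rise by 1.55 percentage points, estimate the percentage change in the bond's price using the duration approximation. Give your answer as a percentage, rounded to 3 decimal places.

-7.843%

Duration approximation: ΔP/P ≈ -D_mod · Δy = -5.06 × (+0.0155) = -0.078430.
As a percentage: -7.8430%.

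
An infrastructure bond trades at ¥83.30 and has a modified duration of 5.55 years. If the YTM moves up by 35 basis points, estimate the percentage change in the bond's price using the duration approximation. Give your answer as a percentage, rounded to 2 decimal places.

Duration approximation: ΔP/P ≈ -D_mod · Δy = -5.55 × (+0.0035) = -0.019425.
As a percentage: -1.9425%.

-1.94%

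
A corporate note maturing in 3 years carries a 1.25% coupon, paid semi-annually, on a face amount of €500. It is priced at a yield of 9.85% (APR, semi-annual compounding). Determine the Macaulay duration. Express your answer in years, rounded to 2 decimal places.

Periodic yield y = 0.04925. Discount each cash flow and weight by its period:
  t   CF        PV=CF/(1+0.04925)^t    t·PV
  1        3.125         2.9783         2.9783
  2        3.125         2.8385         5.6770
  3        3.125         2.7053         8.1159
  4        3.125         2.5783        10.3132
  5        3.125         2.4573        12.2864
  6      503.125       377.0527     2,262.3161
  Σ                    390.6104     2,301.6869
Price P = Σ PV = 390.6104.
Macaulay duration = Σ(t·PV) / P = 2,301.6869 / 390.6104 = 5.89254 half-year periods.
In years: 5.89254 / 2 = 2.94627 years.

2.95 years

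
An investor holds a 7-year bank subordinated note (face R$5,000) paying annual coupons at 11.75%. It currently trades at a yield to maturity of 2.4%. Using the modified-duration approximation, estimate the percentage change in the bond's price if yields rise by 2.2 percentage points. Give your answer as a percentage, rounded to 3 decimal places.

Periodic yield y = 0.024. Modified duration first:
  t   CF        PV=CF/(1+0.024)^t    t·PV
  1       587.50       573.7305       573.7305
  2       587.50       560.2837     1,120.5673
  3       587.50       547.1520     1,641.4560
  4       587.50       534.3281     2,137.3125
  5       587.50       521.8048     2,609.0241
  6       587.50       509.5750     3,057.4501
  7     5,587.50     4,732.7966    33,129.5761
  Σ                  7,979.6707    44,269.1168
P = 7,979.6707; D_Mac = 5.54774 yrs; D_mod = 5.54774/(1+0.024) = 5.41771 yrs.
ΔP/P ≈ -D_mod · Δy = -5.41771 × (+0.022) = -0.119190 = -11.9190%.

-11.919%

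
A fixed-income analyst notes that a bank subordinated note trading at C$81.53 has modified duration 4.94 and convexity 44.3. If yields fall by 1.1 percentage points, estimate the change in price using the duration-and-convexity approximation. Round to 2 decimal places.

+C$4.65

Duration effect: -D_mod·Δy = -4.94 × (-0.011) = +0.054340
Convexity effect: ½·C·(Δy)² = 0.5 × 44.3 × (-0.011)² = +0.00268015
ΔP/P ≈ +0.054340 + 0.00268015 = +0.05702015
ΔP ≈ 81.53 × (+0.05702015) = +4.6488528295.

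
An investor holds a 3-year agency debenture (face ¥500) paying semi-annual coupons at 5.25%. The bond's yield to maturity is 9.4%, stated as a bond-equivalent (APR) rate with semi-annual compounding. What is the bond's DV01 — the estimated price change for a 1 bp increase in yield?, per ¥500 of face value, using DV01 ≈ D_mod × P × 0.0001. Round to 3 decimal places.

¥0.120

Periodic yield y = 0.047.
  t   CF        PV=CF/(1+0.047)^t    t·PV
  1       13.125        12.5358        12.5358
  2       13.125        11.9731        23.9462
  3       13.125        11.4356        34.3068
  4       13.125        10.9223        43.6890
  5       13.125        10.4320        52.1598
  6      513.125       389.5319     2,337.1917
  Σ                    446.8307     2,503.8293
P = 446.8307; D_Mac = 5.60353 half-year periods = 2.80177 yrs; D_mod = 2.67599 yrs.
DV01 ≈ 2.67599 × 446.8307 × 0.0001 = 0.119572.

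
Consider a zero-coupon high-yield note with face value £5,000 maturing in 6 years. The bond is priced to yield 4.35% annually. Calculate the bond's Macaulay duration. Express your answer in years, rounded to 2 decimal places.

A zero-coupon bond has a single cash flow at maturity, so its Macaulay duration equals its maturity: 6 years.

6.00 years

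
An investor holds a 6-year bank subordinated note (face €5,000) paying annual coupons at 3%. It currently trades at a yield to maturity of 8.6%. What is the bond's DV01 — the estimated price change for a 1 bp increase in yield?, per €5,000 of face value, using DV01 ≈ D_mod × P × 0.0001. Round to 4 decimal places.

Periodic yield y = 0.086.
  t   CF        PV=CF/(1+0.086)^t    t·PV
  1       150.00       138.1215       138.1215
  2       150.00       127.1837       254.3675
  3       150.00       117.1121       351.3363
  4       150.00       107.8380       431.3521
  5       150.00        99.2984       496.4919
  6     5,150.00     3,139.2672    18,835.6030
  Σ                  3,728.8210    20,507.2723
P = 3,728.8210; D_Mac = 5.49967 yrs; D_mod = 5.06415 yrs.
DV01 ≈ 5.06415 × 3,728.8210 × 0.0001 = 1.888331.

€1.8883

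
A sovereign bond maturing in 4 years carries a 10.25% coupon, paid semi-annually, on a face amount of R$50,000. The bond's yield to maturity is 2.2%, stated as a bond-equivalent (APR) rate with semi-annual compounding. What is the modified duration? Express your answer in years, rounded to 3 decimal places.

3.431 years

Periodic yield y = 0.011. First find Macaulay duration:
  t   CF        PV=CF/(1+0.011)^t    t·PV
  1     2,562.50     2,534.6192     2,534.6192
  2     2,562.50     2,507.0417     5,014.0835
  3     2,562.50     2,479.7643     7,439.2930
  4     2,562.50     2,452.7837     9,811.1348
  5     2,562.50     2,426.0966    12,130.4832
  6     2,562.50     2,399.6999    14,398.1996
  7     2,562.50     2,373.5904    16,615.1331
  8    52,562.50    48,157.8144   385,262.5150
  Σ                 65,331.4103   453,205.4614
P = 65,331.4103; Macaulay duration = 453,205.4614 / 65,331.4103 = 6.93702 half-year periods = 3.46851 years.
Modified duration = D_Mac / (1 + y) = 3.46851 / 1.011 = 3.43077 years.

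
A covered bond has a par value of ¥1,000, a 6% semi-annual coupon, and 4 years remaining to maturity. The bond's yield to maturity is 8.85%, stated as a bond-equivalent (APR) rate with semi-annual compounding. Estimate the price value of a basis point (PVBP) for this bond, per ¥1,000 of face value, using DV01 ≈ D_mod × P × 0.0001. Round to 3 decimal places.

Periodic yield y = 0.04425.
  t   CF        PV=CF/(1+0.04425)^t    t·PV
  1        30.00        28.7288        28.7288
  2        30.00        27.5114        55.0227
  3        30.00        26.3456        79.0367
  4        30.00        25.2292       100.9168
  5        30.00        24.1601       120.8005
  6        30.00        23.1363       138.8179
  7        30.00        22.1559       155.0915
  8     1,030.00       728.4527     5,827.6215
  Σ                    905.7199     6,506.0365
P = 905.7199; D_Mac = 7.18328 half-year periods = 3.59164 yrs; D_mod = 3.43944 yrs.
DV01 ≈ 3.43944 × 905.7199 × 0.0001 = 0.311517.

¥0.312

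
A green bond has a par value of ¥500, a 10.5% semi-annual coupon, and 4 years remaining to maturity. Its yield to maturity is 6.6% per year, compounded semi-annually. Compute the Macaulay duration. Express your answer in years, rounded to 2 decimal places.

Periodic yield y = 0.033. Discount each cash flow and weight by its period:
  t   CF        PV=CF/(1+0.033)^t    t·PV
  1        26.25        25.4114        25.4114
  2        26.25        24.5996        49.1993
  3        26.25        23.8138        71.4413
  4        26.25        23.0530        92.2121
  5        26.25        22.3166       111.5829
  6        26.25        21.6037       129.6220
  7        26.25        20.9135       146.3946
  8       526.25       405.8724     3,246.9793
  Σ                    567.5840     3,872.8430
Price P = Σ PV = 567.5840.
Macaulay duration = Σ(t·PV) / P = 3,872.8430 / 567.5840 = 6.82338 half-year periods.
In years: 6.82338 / 2 = 3.41169 years.

3.41 years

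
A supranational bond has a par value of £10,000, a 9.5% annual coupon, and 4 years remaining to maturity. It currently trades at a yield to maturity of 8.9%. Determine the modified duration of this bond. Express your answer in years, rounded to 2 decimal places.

3.23 years

Periodic yield y = 0.089. First find Macaulay duration:
  t   CF        PV=CF/(1+0.089)^t    t·PV
  1       950.00       872.3600       872.3600
  2       950.00       801.0652     1,602.1303
  3       950.00       735.5970     2,206.7911
  4    10,950.00     7,785.7885    31,143.1539
  Σ                 10,194.8106    35,824.4352
P = 10,194.8106; Macaulay duration = 35,824.4352 / 10,194.8106 = 3.51399 years.
Modified duration = D_Mac / (1 + y) = 3.51399 / 1.089 = 3.22680 years.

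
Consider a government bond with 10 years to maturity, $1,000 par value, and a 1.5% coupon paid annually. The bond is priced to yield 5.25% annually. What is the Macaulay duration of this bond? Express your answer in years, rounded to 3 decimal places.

9.211 years

Periodic yield y = 0.0525. Discount each cash flow and weight by its year:
  t   CF        PV=CF/(1+0.0525)^t    t·PV
  1        15.00        14.2518        14.2518
  2        15.00        13.5409        27.0818
  3        15.00        12.8654        38.5963
  4        15.00        12.2237        48.8948
  5        15.00        11.6140        58.0699
  6        15.00        11.0347        66.2079
  7        15.00        10.4842        73.3896
  8        15.00         9.9613        79.6901
  9        15.00         9.4644        85.1794
  10    1,015.00       608.4782     6,084.7816
  Σ                    713.9185     6,576.1433
Price P = Σ PV = 713.9185.
Macaulay duration = Σ(t·PV) / P = 6,576.1433 / 713.9185 = 9.21134 years.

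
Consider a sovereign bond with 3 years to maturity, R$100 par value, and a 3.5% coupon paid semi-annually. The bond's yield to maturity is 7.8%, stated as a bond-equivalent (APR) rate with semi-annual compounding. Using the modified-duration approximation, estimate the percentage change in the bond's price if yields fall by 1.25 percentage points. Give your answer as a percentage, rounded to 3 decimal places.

+3.446%

Periodic yield y = 0.039. Modified duration first:
  t   CF        PV=CF/(1+0.039)^t    t·PV
  1         1.75         1.6843         1.6843
  2         1.75         1.6211         3.2422
  3         1.75         1.5602         4.6807
  4         1.75         1.5017         6.0067
  5         1.75         1.4453         7.2265
  6       101.75        80.8800       485.2800
  Σ                     88.6926       508.1204
P = 88.6926; D_Mac = 5.72900 half-year periods = 2.86450 yrs; D_mod = 2.86450/(1+0.039) = 2.75698 yrs.
ΔP/P ≈ -D_mod · Δy = -2.75698 × (-0.0125) = +0.034462 = +3.4462%.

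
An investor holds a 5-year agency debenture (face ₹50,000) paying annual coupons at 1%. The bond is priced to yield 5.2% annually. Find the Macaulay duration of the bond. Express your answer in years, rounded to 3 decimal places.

Periodic yield y = 0.052. Discount each cash flow and weight by its year:
  t   CF        PV=CF/(1+0.052)^t    t·PV
  1       500.00       475.2852       475.2852
  2       500.00       451.7920       903.5840
  3       500.00       429.4601     1,288.3802
  4       500.00       408.2320     1,632.9280
  5    50,500.00    39,193.3765   195,966.8823
  Σ                 40,958.1457   200,267.0596
Price P = Σ PV = 40,958.1457.
Macaulay duration = Σ(t·PV) / P = 200,267.0596 / 40,958.1457 = 4.88955 years.

4.890 years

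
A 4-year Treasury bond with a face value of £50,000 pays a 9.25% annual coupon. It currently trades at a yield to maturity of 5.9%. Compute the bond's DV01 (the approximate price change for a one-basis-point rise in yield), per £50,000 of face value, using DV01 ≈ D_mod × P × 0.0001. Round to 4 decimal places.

Periodic yield y = 0.059.
  t   CF        PV=CF/(1+0.059)^t    t·PV
  1     4,625.00     4,367.3277     4,367.3277
  2     4,625.00     4,124.0110     8,248.0220
  3     4,625.00     3,894.2503    11,682.7508
  4    54,625.00    43,431.7781   173,727.1123
  Σ                 55,817.3670   198,025.2128
P = 55,817.3670; D_Mac = 3.54773 yrs; D_mod = 3.35008 yrs.
DV01 ≈ 3.35008 × 55,817.3670 × 0.0001 = 18.699265.

£18.6993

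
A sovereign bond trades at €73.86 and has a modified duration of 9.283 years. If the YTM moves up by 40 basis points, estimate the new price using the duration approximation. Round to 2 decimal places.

€71.12

Duration approximation: ΔP/P ≈ -D_mod · Δy = -9.283 × (+0.004) = -0.037132.
New price ≈ 73.86 × (1 - 0.037132) = 71.11743048.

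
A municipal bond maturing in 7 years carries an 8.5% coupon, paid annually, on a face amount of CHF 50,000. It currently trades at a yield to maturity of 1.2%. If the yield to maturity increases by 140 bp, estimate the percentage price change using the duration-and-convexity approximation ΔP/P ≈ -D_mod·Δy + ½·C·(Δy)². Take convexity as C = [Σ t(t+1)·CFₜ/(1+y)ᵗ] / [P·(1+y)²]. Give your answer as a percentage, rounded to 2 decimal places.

-7.66%

With y = 0.012:
  t   CF        PV=CF/(1+0.012)^t    t·PV        t(t+1)·PV
  1     4,250.00     4,199.6047     4,199.6047       8,399.2095
  2     4,250.00     4,149.8071     8,299.6141      24,898.8424
  3     4,250.00     4,100.5999    12,301.7996      49,207.1983
  4     4,250.00     4,051.9761    16,207.9046      81,039.5229
  5     4,250.00     4,003.9290    20,019.6450     120,117.8699
  6     4,250.00     3,956.4516    23,738.7095     166,170.9663
  7    54,250.00    49,904.0916   349,328.6415   2,794,629.1323
  Σ                 74,366.4600   434,095.9190   3,244,462.7417
P = 74,366.4600; D_Mac = 5.83725 yrs; D_mod = 5.76804 yrs; C = 42.59952.
Duration effect: -5.76804 × (+0.014) = -0.080753
Convexity effect: 0.5 × 42.59952 × (0.014)² = +0.0041748
ΔP/P ≈ -0.080753 + 0.0041748 = -0.076578 = -7.6578%.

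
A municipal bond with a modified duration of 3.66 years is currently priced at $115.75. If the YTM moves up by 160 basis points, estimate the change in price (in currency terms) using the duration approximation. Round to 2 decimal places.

-$6.78

Duration approximation: ΔP/P ≈ -D_mod · Δy = -3.66 × (+0.016) = -0.058560.
ΔP ≈ 115.75 × (-0.058560) = -6.77832.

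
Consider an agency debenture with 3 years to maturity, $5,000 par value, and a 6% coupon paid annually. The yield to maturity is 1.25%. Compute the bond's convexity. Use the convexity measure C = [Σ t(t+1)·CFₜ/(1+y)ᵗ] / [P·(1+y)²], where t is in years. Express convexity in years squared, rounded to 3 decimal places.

With y = 0.0125:
  t   CF        PV=CF/(1+0.0125)^t    t·PV        t(t+1)·PV
  1       300.00       296.2963       296.2963         592.5926
  2       300.00       292.6383       585.2766       1,755.8299
  3     5,300.00     5,106.1171    15,318.3514      61,273.4057
  Σ                  5,695.0518    16,199.9244      63,621.8282
P = 5,695.0518.
Convexity = Σ t(t+1)·PV / [P·(1+y)²] = 63,621.8282 / (5,695.0518 × 1.025156) = 10.89729.

10.897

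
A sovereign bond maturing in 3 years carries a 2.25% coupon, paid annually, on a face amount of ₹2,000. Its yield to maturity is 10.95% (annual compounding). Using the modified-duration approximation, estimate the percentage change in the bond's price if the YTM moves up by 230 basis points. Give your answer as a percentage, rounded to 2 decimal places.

Periodic yield y = 0.1095. Modified duration first:
  t   CF        PV=CF/(1+0.1095)^t    t·PV
  1        45.00        40.5588        40.5588
  2        45.00        36.5559        73.1119
  3     2,045.00     1,497.3089     4,491.9266
  Σ                  1,574.4236     4,605.5972
P = 1,574.4236; D_Mac = 2.92526 yrs; D_mod = 2.92526/(1+0.1095) = 2.63656 yrs.
ΔP/P ≈ -D_mod · Δy = -2.63656 × (+0.023) = -0.060641 = -6.0641%.

-6.06%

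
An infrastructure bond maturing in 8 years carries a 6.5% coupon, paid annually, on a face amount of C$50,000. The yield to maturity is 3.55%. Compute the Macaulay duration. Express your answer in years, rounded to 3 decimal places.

Periodic yield y = 0.0355. Discount each cash flow and weight by its year:
  t   CF        PV=CF/(1+0.0355)^t    t·PV
  1     3,250.00     3,138.5804     3,138.5804
  2     3,250.00     3,030.9806     6,061.9612
  3     3,250.00     2,927.0696     8,781.2088
  4     3,250.00     2,826.7210    11,306.8841
  5     3,250.00     2,729.8127    13,649.0633
  6     3,250.00     2,636.2266    15,817.3597
  7     3,250.00     2,545.8490    17,820.9429
  8    53,250.00    40,282.7199   322,261.7590
  Σ                 60,117.9598   398,837.7594
Price P = Σ PV = 60,117.9598.
Macaulay duration = Σ(t·PV) / P = 398,837.7594 / 60,117.9598 = 6.63425 years.

6.634 years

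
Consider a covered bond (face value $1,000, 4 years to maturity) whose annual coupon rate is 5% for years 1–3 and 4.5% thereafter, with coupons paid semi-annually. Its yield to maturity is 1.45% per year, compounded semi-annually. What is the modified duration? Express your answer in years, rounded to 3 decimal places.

Periodic yield y = 0.00725. First find Macaulay duration:
  t   CF        PV=CF/(1+0.00725)^t    t·PV
  1        25.00        24.8201        24.8201
  2        25.00        24.6414        49.2828
  3        25.00        24.4640        73.3921
  4        25.00        24.2880        97.1518
  5        25.00        24.1131       120.5657
  6        25.00        23.9396       143.6374
  7        22.50        21.3905       149.7337
  8     1,022.50       965.0840     7,720.6719
  Σ                  1,132.7407     8,379.2555
P = 1,132.7407; Macaulay duration = 8,379.2555 / 1,132.7407 = 7.39733 half-year periods = 3.69866 years.
Modified duration = D_Mac / (1 + y) = 3.69866 / 1.00725 = 3.67204 years.

3.672 years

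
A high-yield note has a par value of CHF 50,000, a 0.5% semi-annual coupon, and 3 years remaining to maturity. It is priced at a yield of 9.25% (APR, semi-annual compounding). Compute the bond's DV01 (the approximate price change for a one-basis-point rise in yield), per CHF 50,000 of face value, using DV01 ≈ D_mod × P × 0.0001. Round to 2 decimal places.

CHF 11.03

Periodic yield y = 0.04625.
  t   CF        PV=CF/(1+0.04625)^t    t·PV
  1       125.00       119.4743       119.4743
  2       125.00       114.1929       228.3858
  3       125.00       109.1449       327.4348
  4       125.00       104.3201       417.2805
  5       125.00        99.7086       498.5430
  6    50,125.00    38,215.6772   229,294.0631
  Σ                 38,762.5181   230,885.1815
P = 38,762.5181; D_Mac = 5.95640 half-year periods = 2.97820 yrs; D_mod = 2.84655 yrs.
DV01 ≈ 2.84655 × 38,762.5181 × 0.0001 = 11.033939.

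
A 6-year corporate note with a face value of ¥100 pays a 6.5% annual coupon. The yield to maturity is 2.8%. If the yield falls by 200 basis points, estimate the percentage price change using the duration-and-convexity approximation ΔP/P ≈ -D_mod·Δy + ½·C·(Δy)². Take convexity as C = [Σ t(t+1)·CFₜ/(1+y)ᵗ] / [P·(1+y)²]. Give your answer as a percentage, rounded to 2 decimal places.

+10.85%

With y = 0.028:
  t   CF        PV=CF/(1+0.028)^t    t·PV        t(t+1)·PV
  1         6.50         6.3230         6.3230          12.6459
  2         6.50         6.1507        12.3015          36.9044
  3         6.50         5.9832        17.9496          71.7985
  4         6.50         5.8202        23.2810         116.4048
  5         6.50         5.6617        28.3086         169.8514
  6       106.50        90.2383       541.4298       3,790.0087
  Σ                    120.1772       629.5934       4,197.6137
P = 120.1772; D_Mac = 5.23888 yrs; D_mod = 5.09618 yrs; C = 33.05174.
Duration effect: -5.09618 × (-0.02) = +0.101924
Convexity effect: 0.5 × 33.05174 × (-0.02)² = +0.0066103
ΔP/P ≈ +0.101924 + 0.0066103 = +0.108534 = +10.8534%.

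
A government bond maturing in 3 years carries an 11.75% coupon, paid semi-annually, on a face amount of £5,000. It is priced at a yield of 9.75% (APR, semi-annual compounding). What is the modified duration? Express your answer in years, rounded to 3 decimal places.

2.502 years

Periodic yield y = 0.04875. First find Macaulay duration:
  t   CF        PV=CF/(1+0.04875)^t    t·PV
  1       293.75       280.0954       280.0954
  2       293.75       267.0754       534.1508
  3       293.75       254.6607       763.9821
  4       293.75       242.8231       971.2924
  5       293.75       231.5357     1,157.6786
  6     5,293.75     3,978.6120    23,871.6718
  Σ                  5,254.8023    27,578.8711
P = 5,254.8023; Macaulay duration = 27,578.8711 / 5,254.8023 = 5.24832 half-year periods = 2.62416 years.
Modified duration = D_Mac / (1 + y) = 2.62416 / 1.04875 = 2.50218 years.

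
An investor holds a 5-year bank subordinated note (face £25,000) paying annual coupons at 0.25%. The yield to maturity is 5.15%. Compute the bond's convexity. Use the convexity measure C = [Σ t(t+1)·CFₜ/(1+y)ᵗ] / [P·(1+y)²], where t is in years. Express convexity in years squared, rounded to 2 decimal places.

With y = 0.0515:
  t   CF        PV=CF/(1+0.0515)^t    t·PV        t(t+1)·PV
  1        62.50        59.4389        59.4389         118.8778
  2        62.50        56.5277       113.0554         339.1663
  3        62.50        53.7591       161.2774         645.1095
  4        62.50        51.1261       204.5045       1,022.5226
  5    25,062.50    19,497.4585    97,487.2926     584,923.7553
  Σ                 19,718.3104    98,025.5688     587,049.4315
P = 19,718.3104.
Convexity = Σ t(t+1)·PV / [P·(1+y)²] = 587,049.4315 / (19,718.3104 × 1.105652) = 26.92690.

26.93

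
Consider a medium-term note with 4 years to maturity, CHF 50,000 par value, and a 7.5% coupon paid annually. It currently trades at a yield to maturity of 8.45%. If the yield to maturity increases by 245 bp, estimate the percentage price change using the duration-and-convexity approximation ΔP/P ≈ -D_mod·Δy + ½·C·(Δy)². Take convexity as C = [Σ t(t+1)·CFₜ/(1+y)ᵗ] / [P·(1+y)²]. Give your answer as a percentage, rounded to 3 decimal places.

-7.677%

With y = 0.0845:
  t   CF        PV=CF/(1+0.0845)^t    t·PV        t(t+1)·PV
  1     3,750.00     3,457.8147     3,457.8147       6,915.6293
  2     3,750.00     3,188.3953     6,376.7905      19,130.3716
  3     3,750.00     2,939.9680     8,819.9039      35,279.6156
  4    53,750.00    38,856.1926   155,424.7704     777,123.8521
  Σ                 48,442.3705   174,079.2795     838,449.4686
P = 48,442.3705; D_Mac = 3.59353 yrs; D_mod = 3.31354 yrs; C = 14.71609.
Duration effect: -3.31354 × (+0.0245) = -0.081182
Convexity effect: 0.5 × 14.71609 × (0.0245)² = +0.0044167
ΔP/P ≈ -0.081182 + 0.0044167 = -0.076765 = -7.6765%.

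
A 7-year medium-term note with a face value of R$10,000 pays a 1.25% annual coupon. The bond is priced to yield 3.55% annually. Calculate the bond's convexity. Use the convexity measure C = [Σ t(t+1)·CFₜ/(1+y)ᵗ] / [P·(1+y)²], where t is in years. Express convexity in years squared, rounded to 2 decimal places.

49.47

With y = 0.0355:
  t   CF        PV=CF/(1+0.0355)^t    t·PV        t(t+1)·PV
  1       125.00       120.7146       120.7146         241.4293
  2       125.00       116.5762       233.1524         699.4571
  3       125.00       112.5796       337.7388       1,350.9552
  4       125.00       108.7200       434.8802       2,174.4008
  5       125.00       104.9928       524.9640       3,149.7838
  6       125.00       101.3933       608.3600       4,258.5199
  7    10,125.00     7,931.2988    55,519.0913     444,152.7304
  Σ                  8,596.2753    57,778.9012     456,027.2765
P = 8,596.2753.
Convexity = Σ t(t+1)·PV / [P·(1+y)²] = 456,027.2765 / (8,596.2753 × 1.072260) = 49.47437.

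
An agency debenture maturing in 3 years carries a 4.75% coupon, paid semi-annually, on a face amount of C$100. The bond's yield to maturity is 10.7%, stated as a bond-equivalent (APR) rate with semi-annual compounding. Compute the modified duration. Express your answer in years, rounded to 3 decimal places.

2.671 years

Periodic yield y = 0.0535. First find Macaulay duration:
  t   CF        PV=CF/(1+0.0535)^t    t·PV
  1        2.375         2.2544         2.2544
  2        2.375         2.1399         4.2798
  3        2.375         2.0312         6.0937
  4        2.375         1.9281         7.7123
  5        2.375         1.8302         9.1508
  6      102.375        74.8836       449.3016
  Σ                     85.0674       478.7926
P = 85.0674; Macaulay duration = 478.7926 / 85.0674 = 5.62839 half-year periods = 2.81420 years.
Modified duration = D_Mac / (1 + y) = 2.81420 / 1.0535 = 2.67128 years.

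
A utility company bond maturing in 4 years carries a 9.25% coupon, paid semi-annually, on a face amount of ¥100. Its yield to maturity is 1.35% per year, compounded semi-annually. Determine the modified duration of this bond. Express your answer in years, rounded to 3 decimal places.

3.491 years

Periodic yield y = 0.00675. First find Macaulay duration:
  t   CF        PV=CF/(1+0.00675)^t    t·PV
  1        4.625         4.5940         4.5940
  2        4.625         4.5632         9.1264
  3        4.625         4.5326        13.5978
  4        4.625         4.5022        18.0088
  5        4.625         4.4720        22.3601
  6        4.625         4.4420        26.6522
  7        4.625         4.4123        30.8858
  8      104.625        99.1431       793.1446
  Σ                    130.6614       918.3696
P = 130.6614; Macaulay duration = 918.3696 / 130.6614 = 7.02862 half-year periods = 3.51431 years.
Modified duration = D_Mac / (1 + y) = 3.51431 / 1.00675 = 3.49075 years.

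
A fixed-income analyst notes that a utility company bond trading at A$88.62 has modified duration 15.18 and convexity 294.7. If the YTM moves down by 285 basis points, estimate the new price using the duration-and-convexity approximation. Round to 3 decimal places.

Duration effect: -D_mod·Δy = -15.18 × (-0.0285) = +0.432630
Convexity effect: ½·C·(Δy)² = 0.5 × 294.7 × (-0.0285)² = +0.1196850375
ΔP/P ≈ +0.432630 + 0.1196850375 = +0.5523150375
New price ≈ 88.62 × (1 + 0.5523150375) = 137.56615862325.

A$137.566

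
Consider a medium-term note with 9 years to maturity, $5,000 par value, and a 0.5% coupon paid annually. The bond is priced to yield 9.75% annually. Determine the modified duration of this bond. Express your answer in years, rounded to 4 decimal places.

Periodic yield y = 0.0975. First find Macaulay duration:
  t   CF        PV=CF/(1+0.0975)^t    t·PV
  1        25.00        22.7790        22.7790
  2        25.00        20.7554        41.5108
  3        25.00        18.9115        56.7346
  4        25.00        17.2315        68.9258
  5        25.00        15.7006        78.5032
  6        25.00        14.3058        85.8349
  7        25.00        13.0349        91.2444
  8        25.00        11.8769        95.0153
  9     5,025.00     2,175.1805    19,576.6247
  Σ                  2,309.7762    20,117.1728
P = 2,309.7762; Macaulay duration = 20,117.1728 / 2,309.7762 = 8.70958 years.
Modified duration = D_Mac / (1 + y) = 8.70958 / 1.0975 = 7.93583 years.

7.9358 years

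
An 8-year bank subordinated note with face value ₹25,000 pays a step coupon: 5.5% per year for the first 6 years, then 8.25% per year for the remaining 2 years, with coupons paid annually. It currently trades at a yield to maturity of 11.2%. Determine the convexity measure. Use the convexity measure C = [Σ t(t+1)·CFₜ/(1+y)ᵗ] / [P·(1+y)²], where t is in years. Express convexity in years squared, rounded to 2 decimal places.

With y = 0.112:
  t   CF        PV=CF/(1+0.112)^t    t·PV        t(t+1)·PV
  1     1,375.00     1,236.5108     1,236.5108       2,473.0216
  2     1,375.00     1,111.9701     2,223.9403       6,671.8208
  3     1,375.00       999.9731     2,999.9194      11,999.6777
  4     1,375.00       899.2564     3,597.0257      17,985.1285
  5     1,375.00       808.6838     4,043.4192      24,260.5150
  6     1,375.00       727.2337     4,363.4020      30,543.8139
  7     2,062.50       980.9807     6,866.8646      54,934.9171
  8    27,062.50    11,575.2296    92,601.8371     833,416.5341
  Σ                 18,339.8383   117,932.9191     982,285.4288
P = 18,339.8383.
Convexity = Σ t(t+1)·PV / [P·(1+y)²] = 982,285.4288 / (18,339.8383 × 1.236544) = 43.31443.

43.31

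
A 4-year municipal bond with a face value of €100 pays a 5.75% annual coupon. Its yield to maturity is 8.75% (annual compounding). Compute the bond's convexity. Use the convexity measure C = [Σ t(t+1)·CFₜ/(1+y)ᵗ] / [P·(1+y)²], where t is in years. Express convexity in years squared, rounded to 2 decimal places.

15.05

With y = 0.0875:
  t   CF        PV=CF/(1+0.0875)^t    t·PV        t(t+1)·PV
  1         5.75         5.2874         5.2874          10.5747
  2         5.75         4.8619         9.7239          29.1716
  3         5.75         4.4707        13.4122          53.6490
  4       105.75        75.6072       302.4289       1,512.1446
  Σ                     90.2273       330.8524       1,605.5398
P = 90.2273.
Convexity = Σ t(t+1)·PV / [P·(1+y)²] = 1,605.5398 / (90.2273 × 1.182656) = 15.04613.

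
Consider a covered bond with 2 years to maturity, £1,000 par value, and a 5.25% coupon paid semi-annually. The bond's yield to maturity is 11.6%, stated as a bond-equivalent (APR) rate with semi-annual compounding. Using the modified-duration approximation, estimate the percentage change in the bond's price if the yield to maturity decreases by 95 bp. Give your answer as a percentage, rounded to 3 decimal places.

+1.723%

Periodic yield y = 0.058. Modified duration first:
  t   CF        PV=CF/(1+0.058)^t    t·PV
  1        26.25        24.8110        24.8110
  2        26.25        23.4508        46.9016
  3        26.25        22.1652        66.4957
  4     1,026.25       819.0502     3,276.2006
  Σ                    889.4772     3,414.4089
P = 889.4772; D_Mac = 3.83867 half-year periods = 1.91933 yrs; D_mod = 1.91933/(1+0.058) = 1.81412 yrs.
ΔP/P ≈ -D_mod · Δy = -1.81412 × (-0.0095) = +0.017234 = +1.7234%.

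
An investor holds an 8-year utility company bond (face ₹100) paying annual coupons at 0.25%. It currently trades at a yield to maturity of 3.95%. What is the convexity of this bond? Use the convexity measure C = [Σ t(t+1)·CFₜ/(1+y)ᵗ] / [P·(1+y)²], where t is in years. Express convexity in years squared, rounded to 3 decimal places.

With y = 0.0395:
  t   CF        PV=CF/(1+0.0395)^t    t·PV        t(t+1)·PV
  1         0.25         0.2405         0.2405           0.4810
  2         0.25         0.2314         0.4627           1.3882
  3         0.25         0.2226         0.6677           2.6708
  4         0.25         0.2141         0.8565           4.2823
  5         0.25         0.2060         1.0299           6.1793
  6         0.25         0.1981         1.1889           8.3223
  7         0.25         0.1906         1.3343          10.6747
  8       100.25        73.5340       588.2723       5,294.4509
  Σ                     75.0373       594.0528       5,328.4495
P = 75.0373.
Convexity = Σ t(t+1)·PV / [P·(1+y)²] = 5,328.4495 / (75.0373 × 1.080560) = 65.71651.

65.717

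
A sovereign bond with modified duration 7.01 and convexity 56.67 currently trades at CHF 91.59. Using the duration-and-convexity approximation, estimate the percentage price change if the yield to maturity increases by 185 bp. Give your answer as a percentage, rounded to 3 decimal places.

Duration effect: -D_mod·Δy = -7.01 × (+0.0185) = -0.129685
Convexity effect: ½·C·(Δy)² = 0.5 × 56.67 × (0.0185)² = +0.00969765375
ΔP/P ≈ -0.129685 + 0.00969765375 = -0.11998734625
= -11.998734625%.

-11.999%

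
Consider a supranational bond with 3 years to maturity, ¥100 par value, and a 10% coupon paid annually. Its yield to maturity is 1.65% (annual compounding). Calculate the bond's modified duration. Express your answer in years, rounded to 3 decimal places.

2.719 years

Periodic yield y = 0.0165. First find Macaulay duration:
  t   CF        PV=CF/(1+0.0165)^t    t·PV
  1        10.00         9.8377         9.8377
  2        10.00         9.6780        19.3560
  3       110.00       104.7299       314.1896
  Σ                    124.2455       343.3833
P = 124.2455; Macaulay duration = 343.3833 / 124.2455 = 2.76375 years.
Modified duration = D_Mac / (1 + y) = 2.76375 / 1.0165 = 2.71889 years.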